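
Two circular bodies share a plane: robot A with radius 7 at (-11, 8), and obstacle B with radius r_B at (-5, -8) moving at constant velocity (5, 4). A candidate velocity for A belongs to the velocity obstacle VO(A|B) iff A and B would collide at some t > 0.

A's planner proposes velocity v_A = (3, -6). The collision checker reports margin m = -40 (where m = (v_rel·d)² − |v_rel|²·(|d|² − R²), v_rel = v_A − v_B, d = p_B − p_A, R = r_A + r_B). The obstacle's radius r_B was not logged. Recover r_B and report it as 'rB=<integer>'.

m = -40
d = (6, -16);  v_rel = (-2, -10),  |v_rel|² = 104
v_rel×d = (-2)·(-16) − (-10)·(6) = 92
since m = R²·104 − 92²:  R² = (8464 + -40) / 104 = 81
R = √81 = 9  ⇒  r_B = 9 − 7 = 2

rB=2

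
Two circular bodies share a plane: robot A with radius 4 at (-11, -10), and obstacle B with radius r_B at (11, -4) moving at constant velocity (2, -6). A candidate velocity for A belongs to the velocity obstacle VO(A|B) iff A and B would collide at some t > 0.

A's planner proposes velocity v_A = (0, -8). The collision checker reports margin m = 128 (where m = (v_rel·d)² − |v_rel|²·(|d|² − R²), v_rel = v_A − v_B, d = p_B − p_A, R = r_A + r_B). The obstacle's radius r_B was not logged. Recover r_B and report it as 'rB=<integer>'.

m = 128
d = (22, 6);  v_rel = (-2, -2),  |v_rel|² = 8
v_rel×d = (-2)·(6) − (-2)·(22) = 32
since m = R²·8 − 32²:  R² = (1024 + 128) / 8 = 144
R = √144 = 12  ⇒  r_B = 12 − 4 = 8

rB=8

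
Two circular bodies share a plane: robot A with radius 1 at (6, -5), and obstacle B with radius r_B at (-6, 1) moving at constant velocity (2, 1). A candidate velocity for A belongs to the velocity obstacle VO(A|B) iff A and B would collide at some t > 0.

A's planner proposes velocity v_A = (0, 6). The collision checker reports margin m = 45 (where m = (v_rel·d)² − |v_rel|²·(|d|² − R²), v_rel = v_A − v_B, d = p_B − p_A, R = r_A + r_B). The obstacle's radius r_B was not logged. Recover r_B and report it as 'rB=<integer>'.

m = 45
d = (-12, 6);  v_rel = (-2, 5),  |v_rel|² = 29
v_rel×d = (-2)·(6) − (5)·(-12) = 48
since m = R²·29 − 48²:  R² = (2304 + 45) / 29 = 81
R = √81 = 9  ⇒  r_B = 9 − 1 = 8

rB=8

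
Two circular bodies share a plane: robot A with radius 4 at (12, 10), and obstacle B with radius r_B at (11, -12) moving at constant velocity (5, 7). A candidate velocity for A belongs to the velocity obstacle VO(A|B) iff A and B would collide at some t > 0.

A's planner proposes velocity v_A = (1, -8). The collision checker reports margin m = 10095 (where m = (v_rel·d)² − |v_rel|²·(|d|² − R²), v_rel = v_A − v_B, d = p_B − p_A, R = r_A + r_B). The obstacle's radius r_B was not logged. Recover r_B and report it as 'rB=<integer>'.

m = 10095
d = (-1, -22);  v_rel = (-4, -15),  |v_rel|² = 241
v_rel×d = (-4)·(-22) − (-15)·(-1) = 73
since m = R²·241 − 73²:  R² = (5329 + 10095) / 241 = 64
R = √64 = 8  ⇒  r_B = 8 − 4 = 4

rB=4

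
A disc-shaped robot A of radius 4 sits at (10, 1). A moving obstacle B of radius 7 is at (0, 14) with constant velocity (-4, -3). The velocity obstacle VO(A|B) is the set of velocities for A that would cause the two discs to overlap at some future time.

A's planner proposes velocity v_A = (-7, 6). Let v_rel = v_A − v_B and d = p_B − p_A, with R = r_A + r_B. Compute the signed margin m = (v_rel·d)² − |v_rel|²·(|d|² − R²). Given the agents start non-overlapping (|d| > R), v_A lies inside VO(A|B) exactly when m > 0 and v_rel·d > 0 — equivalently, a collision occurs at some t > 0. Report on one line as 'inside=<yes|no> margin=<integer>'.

d = (-10, 13),  |d|² = 269;  R = 4+7 = 11,  c = 269−11² = 148
v_rel = (-3, 9),  |v_rel|² = 90;  v_rel·d = (-3)·(-10) + (9)·(13) = 147
90·t² − 294·t + 148 = 0  ⇒  m = 147² − 90·148 = 8289
m = 8289 > 0,  v_rel·d = 147 > 0  ⇒  inside

inside=yes margin=8289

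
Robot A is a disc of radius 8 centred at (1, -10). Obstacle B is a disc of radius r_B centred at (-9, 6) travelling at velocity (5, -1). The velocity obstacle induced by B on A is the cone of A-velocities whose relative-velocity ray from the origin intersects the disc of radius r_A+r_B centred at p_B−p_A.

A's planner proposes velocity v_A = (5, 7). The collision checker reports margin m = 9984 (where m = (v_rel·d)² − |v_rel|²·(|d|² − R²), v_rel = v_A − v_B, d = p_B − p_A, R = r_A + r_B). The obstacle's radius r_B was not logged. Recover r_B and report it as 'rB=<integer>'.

m = 9984
d = (-10, 16);  v_rel = (0, 8),  |v_rel|² = 64
v_rel×d = (0)·(16) − (8)·(-10) = 80
since m = R²·64 − 80²:  R² = (6400 + 9984) / 64 = 256
R = √256 = 16  ⇒  r_B = 16 − 8 = 8

rB=8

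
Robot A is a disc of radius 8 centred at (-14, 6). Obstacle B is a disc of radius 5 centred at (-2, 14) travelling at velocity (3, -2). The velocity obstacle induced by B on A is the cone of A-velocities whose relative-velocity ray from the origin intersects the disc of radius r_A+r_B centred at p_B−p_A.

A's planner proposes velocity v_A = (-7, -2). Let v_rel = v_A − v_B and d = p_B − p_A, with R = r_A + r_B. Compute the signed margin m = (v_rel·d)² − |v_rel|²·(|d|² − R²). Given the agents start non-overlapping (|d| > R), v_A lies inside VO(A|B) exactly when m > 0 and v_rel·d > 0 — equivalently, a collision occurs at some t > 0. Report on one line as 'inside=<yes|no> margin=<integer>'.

d = (12, 8),  |d|² = 208;  R = 8+5 = 13,  c = 208−13² = 39
v_rel = (-10, 0),  |v_rel|² = 100;  v_rel·d = (-10)·(12) + (0)·(8) = -120
100·t² + 240·t + 39 = 0  ⇒  m = (-120)² − 100·39 = 10500
m = 10500 > 0,  v_rel·d = -120 < 0  ⇒  outside

inside=no margin=10500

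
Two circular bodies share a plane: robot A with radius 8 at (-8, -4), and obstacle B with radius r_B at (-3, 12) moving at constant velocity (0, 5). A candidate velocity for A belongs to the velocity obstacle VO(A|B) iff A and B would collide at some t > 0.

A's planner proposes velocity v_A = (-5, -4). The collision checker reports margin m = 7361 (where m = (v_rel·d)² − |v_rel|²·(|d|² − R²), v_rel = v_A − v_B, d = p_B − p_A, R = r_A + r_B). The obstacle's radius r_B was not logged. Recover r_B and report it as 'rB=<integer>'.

m = 7361
d = (5, 16);  v_rel = (-5, -9),  |v_rel|² = 106
v_rel×d = (-5)·(16) − (-9)·(5) = -35
since m = R²·106 − (-35)²:  R² = (1225 + 7361) / 106 = 81
R = √81 = 9  ⇒  r_B = 9 − 8 = 1

rB=1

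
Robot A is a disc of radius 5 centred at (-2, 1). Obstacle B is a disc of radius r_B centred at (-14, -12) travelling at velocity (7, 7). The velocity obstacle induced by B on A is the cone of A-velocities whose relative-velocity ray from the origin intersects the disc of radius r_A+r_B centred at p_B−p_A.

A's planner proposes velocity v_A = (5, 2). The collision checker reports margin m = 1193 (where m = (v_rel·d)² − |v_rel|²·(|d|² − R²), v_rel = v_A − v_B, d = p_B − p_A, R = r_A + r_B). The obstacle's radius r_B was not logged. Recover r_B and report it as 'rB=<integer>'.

m = 1193
d = (-12, -13);  v_rel = (-2, -5),  |v_rel|² = 29
v_rel×d = (-2)·(-13) − (-5)·(-12) = -34
since m = R²·29 − (-34)²:  R² = (1156 + 1193) / 29 = 81
R = √81 = 9  ⇒  r_B = 9 − 5 = 4

rB=4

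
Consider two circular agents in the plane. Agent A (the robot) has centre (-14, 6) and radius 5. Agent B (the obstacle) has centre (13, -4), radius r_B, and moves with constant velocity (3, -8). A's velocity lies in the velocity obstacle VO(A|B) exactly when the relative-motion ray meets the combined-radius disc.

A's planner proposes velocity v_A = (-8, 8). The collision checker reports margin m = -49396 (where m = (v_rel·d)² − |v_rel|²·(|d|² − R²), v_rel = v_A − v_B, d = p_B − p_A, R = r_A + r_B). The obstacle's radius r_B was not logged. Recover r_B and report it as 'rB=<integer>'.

m = -49396
d = (27, -10);  v_rel = (-11, 16),  |v_rel|² = 377
v_rel×d = (-11)·(-10) − (16)·(27) = -322
since m = R²·377 − (-322)²:  R² = (103684 + -49396) / 377 = 144
R = √144 = 12  ⇒  r_B = 12 − 5 = 7

rB=7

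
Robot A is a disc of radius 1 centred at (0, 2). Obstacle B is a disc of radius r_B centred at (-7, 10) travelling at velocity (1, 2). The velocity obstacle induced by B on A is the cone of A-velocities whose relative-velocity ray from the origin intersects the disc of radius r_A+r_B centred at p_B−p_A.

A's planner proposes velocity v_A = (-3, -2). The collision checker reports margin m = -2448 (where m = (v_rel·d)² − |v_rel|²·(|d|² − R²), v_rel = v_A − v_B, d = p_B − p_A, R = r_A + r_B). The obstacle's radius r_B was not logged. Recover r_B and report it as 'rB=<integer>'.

m = -2448
d = (-7, 8);  v_rel = (-4, -4),  |v_rel|² = 32
v_rel×d = (-4)·(8) − (-4)·(-7) = -60
since m = R²·32 − (-60)²:  R² = (3600 + -2448) / 32 = 36
R = √36 = 6  ⇒  r_B = 6 − 1 = 5

rB=5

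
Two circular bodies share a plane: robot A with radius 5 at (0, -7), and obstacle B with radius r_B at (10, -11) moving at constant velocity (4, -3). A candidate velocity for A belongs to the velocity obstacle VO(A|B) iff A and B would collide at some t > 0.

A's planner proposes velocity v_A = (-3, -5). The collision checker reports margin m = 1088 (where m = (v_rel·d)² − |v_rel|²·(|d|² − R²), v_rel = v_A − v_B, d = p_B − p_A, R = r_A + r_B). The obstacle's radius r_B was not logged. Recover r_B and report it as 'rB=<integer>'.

m = 1088
d = (10, -4);  v_rel = (-7, -2),  |v_rel|² = 53
v_rel×d = (-7)·(-4) − (-2)·(10) = 48
since m = R²·53 − 48²:  R² = (2304 + 1088) / 53 = 64
R = √64 = 8  ⇒  r_B = 8 − 5 = 3

rB=3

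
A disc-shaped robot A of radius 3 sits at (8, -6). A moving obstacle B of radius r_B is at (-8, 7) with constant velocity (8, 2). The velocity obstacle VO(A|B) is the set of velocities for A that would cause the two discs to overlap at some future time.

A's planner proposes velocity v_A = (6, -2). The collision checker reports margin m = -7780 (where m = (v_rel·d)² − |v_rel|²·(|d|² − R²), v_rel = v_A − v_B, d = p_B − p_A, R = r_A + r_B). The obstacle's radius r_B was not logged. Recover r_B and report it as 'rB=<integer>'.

m = -7780
d = (-16, 13);  v_rel = (-2, -4),  |v_rel|² = 20
v_rel×d = (-2)·(13) − (-4)·(-16) = -90
since m = R²·20 − (-90)²:  R² = (8100 + -7780) / 20 = 16
R = √16 = 4  ⇒  r_B = 4 − 3 = 1

rB=1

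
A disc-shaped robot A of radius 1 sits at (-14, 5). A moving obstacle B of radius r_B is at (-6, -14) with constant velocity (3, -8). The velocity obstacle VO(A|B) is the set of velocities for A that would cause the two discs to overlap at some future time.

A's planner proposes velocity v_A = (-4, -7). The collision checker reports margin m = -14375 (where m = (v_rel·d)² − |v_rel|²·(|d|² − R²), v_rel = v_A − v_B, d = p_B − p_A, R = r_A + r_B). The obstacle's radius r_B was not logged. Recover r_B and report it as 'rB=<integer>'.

m = -14375
d = (8, -19);  v_rel = (-7, 1),  |v_rel|² = 50
v_rel×d = (-7)·(-19) − (1)·(8) = 125
since m = R²·50 − 125²:  R² = (15625 + -14375) / 50 = 25
R = √25 = 5  ⇒  r_B = 5 − 1 = 4

rB=4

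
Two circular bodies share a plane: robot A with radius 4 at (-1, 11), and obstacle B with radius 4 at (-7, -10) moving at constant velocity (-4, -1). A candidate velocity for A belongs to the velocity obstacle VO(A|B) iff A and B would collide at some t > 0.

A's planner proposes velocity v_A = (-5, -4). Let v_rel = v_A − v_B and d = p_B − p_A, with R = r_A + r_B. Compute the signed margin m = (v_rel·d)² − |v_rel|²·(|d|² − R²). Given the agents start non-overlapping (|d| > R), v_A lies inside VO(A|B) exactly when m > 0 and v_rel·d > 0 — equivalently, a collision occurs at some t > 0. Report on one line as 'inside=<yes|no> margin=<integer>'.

d = (-6, -21),  |d|² = 477;  R = 4+4 = 8,  c = 477−8² = 413
v_rel = (-1, -3),  |v_rel|² = 10;  v_rel·d = (-1)·(-6) + (-3)·(-21) = 69
10·t² − 138·t + 413 = 0  ⇒  m = 69² − 10·413 = 631
m = 631 > 0,  v_rel·d = 69 > 0  ⇒  inside

inside=yes margin=631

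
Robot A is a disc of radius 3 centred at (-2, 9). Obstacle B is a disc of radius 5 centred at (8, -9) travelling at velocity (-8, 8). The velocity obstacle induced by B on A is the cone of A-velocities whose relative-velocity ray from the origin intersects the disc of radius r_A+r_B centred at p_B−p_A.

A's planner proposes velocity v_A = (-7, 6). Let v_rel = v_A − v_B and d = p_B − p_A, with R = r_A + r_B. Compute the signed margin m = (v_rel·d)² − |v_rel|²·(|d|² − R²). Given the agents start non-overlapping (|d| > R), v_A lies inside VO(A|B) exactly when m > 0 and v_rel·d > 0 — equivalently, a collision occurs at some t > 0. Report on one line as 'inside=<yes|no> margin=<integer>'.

d = (10, -18),  |d|² = 424;  R = 3+5 = 8,  c = 424−8² = 360
v_rel = (1, -2),  |v_rel|² = 5;  v_rel·d = (1)·(10) + (-2)·(-18) = 46
5·t² − 92·t + 360 = 0  ⇒  m = 46² − 5·360 = 316
m = 316 > 0,  v_rel·d = 46 > 0  ⇒  inside

inside=yes margin=316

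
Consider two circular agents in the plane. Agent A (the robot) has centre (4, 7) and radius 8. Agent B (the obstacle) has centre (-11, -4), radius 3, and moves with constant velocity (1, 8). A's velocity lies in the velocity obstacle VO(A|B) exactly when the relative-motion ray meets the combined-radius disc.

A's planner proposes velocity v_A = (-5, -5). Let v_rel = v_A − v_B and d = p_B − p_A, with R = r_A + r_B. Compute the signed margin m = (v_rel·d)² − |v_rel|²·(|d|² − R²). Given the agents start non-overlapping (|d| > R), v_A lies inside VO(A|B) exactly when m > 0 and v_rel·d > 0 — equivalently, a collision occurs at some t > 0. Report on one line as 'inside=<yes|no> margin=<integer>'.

d = (-15, -11),  |d|² = 346;  R = 8+3 = 11,  c = 346−11² = 225
v_rel = (-6, -13),  |v_rel|² = 205;  v_rel·d = (-6)·(-15) + (-13)·(-11) = 233
205·t² − 466·t + 225 = 0  ⇒  m = 233² − 205·225 = 8164
m = 8164 > 0,  v_rel·d = 233 > 0  ⇒  inside

inside=yes margin=8164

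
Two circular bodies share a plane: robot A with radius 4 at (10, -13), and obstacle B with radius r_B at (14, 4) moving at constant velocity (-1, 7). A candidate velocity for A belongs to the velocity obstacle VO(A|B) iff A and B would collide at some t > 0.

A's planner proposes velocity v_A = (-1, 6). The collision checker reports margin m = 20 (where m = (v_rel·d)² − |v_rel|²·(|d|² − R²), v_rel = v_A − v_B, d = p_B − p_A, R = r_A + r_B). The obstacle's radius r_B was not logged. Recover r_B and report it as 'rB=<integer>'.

m = 20
d = (4, 17);  v_rel = (0, -1),  |v_rel|² = 1
v_rel×d = (0)·(17) − (-1)·(4) = 4
since m = R²·1 − 4²:  R² = (16 + 20) / 1 = 36
R = √36 = 6  ⇒  r_B = 6 − 4 = 2

rB=2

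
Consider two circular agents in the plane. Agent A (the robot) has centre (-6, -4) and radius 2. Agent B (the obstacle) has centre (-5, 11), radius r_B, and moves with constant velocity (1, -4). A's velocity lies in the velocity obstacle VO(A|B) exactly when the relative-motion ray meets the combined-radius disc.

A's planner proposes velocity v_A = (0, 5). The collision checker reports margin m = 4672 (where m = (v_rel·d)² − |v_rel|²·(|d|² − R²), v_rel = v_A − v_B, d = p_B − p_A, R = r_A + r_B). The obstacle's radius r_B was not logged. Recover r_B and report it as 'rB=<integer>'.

m = 4672
d = (1, 15);  v_rel = (-1, 9),  |v_rel|² = 82
v_rel×d = (-1)·(15) − (9)·(1) = -24
since m = R²·82 − (-24)²:  R² = (576 + 4672) / 82 = 64
R = √64 = 8  ⇒  r_B = 8 − 2 = 6

rB=6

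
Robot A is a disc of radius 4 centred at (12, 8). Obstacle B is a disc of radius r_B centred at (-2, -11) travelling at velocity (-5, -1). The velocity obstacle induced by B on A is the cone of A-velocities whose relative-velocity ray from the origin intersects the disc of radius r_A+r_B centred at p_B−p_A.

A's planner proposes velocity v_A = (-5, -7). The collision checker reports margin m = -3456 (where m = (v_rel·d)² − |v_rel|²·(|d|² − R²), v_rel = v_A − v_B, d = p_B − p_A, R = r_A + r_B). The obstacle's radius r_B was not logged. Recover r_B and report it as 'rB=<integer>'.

m = -3456
d = (-14, -19);  v_rel = (0, -6),  |v_rel|² = 36
v_rel×d = (0)·(-19) − (-6)·(-14) = -84
since m = R²·36 − (-84)²:  R² = (7056 + -3456) / 36 = 100
R = √100 = 10  ⇒  r_B = 10 − 4 = 6

rB=6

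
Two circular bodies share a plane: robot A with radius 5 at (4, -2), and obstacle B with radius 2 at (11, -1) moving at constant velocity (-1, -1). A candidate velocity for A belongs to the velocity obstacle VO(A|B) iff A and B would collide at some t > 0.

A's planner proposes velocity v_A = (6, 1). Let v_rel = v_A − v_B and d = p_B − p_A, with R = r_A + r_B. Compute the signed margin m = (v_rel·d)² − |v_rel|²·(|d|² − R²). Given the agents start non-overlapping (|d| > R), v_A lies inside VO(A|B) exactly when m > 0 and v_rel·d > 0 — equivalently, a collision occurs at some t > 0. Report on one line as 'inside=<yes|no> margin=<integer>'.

d = (7, 1),  |d|² = 50;  R = 5+2 = 7,  c = 50−7² = 1
v_rel = (7, 2),  |v_rel|² = 53;  v_rel·d = (7)·(7) + (2)·(1) = 51
53·t² − 102·t + 1 = 0  ⇒  m = 51² − 53·1 = 2548
m = 2548 > 0,  v_rel·d = 51 > 0  ⇒  inside

inside=yes margin=2548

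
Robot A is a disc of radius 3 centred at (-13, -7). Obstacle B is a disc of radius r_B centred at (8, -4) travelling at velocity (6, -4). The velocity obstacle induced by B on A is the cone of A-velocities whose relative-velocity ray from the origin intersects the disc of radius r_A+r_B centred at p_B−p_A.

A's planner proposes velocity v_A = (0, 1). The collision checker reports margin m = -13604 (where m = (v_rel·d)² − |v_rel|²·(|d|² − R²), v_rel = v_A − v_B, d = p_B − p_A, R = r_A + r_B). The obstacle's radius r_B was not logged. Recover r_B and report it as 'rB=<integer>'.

m = -13604
d = (21, 3);  v_rel = (-6, 5),  |v_rel|² = 61
v_rel×d = (-6)·(3) − (5)·(21) = -123
since m = R²·61 − (-123)²:  R² = (15129 + -13604) / 61 = 25
R = √25 = 5  ⇒  r_B = 5 − 3 = 2

rB=2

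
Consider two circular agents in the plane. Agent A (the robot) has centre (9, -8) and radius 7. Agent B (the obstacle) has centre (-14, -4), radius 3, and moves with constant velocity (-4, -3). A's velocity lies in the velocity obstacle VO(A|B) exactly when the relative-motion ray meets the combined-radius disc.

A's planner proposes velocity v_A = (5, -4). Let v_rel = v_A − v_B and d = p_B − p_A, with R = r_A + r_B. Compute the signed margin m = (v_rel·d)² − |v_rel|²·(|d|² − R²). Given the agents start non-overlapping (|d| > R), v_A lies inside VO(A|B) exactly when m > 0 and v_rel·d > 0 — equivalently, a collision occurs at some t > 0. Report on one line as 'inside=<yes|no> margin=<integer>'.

d = (-23, 4),  |d|² = 545;  R = 7+3 = 10,  c = 545−10² = 445
v_rel = (9, -1),  |v_rel|² = 82;  v_rel·d = (9)·(-23) + (-1)·(4) = -211
82·t² + 422·t + 445 = 0  ⇒  m = (-211)² − 82·445 = 8031
m = 8031 > 0,  v_rel·d = -211 < 0  ⇒  outside

inside=no margin=8031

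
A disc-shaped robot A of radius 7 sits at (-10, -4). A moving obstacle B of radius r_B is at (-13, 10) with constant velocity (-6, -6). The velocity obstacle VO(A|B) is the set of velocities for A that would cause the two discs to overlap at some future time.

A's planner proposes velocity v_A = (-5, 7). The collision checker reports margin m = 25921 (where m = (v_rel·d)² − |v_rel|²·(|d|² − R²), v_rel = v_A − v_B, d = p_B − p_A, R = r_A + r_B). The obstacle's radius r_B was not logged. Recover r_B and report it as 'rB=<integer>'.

m = 25921
d = (-3, 14);  v_rel = (1, 13),  |v_rel|² = 170
v_rel×d = (1)·(14) − (13)·(-3) = 53
since m = R²·170 − 53²:  R² = (2809 + 25921) / 170 = 169
R = √169 = 13  ⇒  r_B = 13 − 7 = 6

rB=6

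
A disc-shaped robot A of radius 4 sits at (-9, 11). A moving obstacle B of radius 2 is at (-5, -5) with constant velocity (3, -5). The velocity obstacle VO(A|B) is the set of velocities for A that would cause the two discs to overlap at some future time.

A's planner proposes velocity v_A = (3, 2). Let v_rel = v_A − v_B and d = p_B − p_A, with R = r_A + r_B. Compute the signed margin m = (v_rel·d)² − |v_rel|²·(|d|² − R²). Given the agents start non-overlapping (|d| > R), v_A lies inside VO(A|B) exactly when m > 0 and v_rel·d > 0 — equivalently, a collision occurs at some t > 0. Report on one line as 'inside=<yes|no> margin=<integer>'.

d = (4, -16),  |d|² = 272;  R = 4+2 = 6,  c = 272−6² = 236
v_rel = (0, 7),  |v_rel|² = 49;  v_rel·d = (0)·(4) + (7)·(-16) = -112
49·t² + 224·t + 236 = 0  ⇒  m = (-112)² − 49·236 = 980
m = 980 > 0,  v_rel·d = -112 < 0  ⇒  outside

inside=no margin=980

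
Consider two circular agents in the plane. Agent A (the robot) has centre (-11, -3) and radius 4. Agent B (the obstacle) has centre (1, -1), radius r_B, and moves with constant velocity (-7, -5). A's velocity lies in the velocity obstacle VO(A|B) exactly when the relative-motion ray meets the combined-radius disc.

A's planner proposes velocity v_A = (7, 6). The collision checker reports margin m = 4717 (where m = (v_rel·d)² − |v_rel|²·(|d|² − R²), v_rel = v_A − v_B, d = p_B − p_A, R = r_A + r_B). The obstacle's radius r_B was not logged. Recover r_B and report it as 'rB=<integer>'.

m = 4717
d = (12, 2);  v_rel = (14, 11),  |v_rel|² = 317
v_rel×d = (14)·(2) − (11)·(12) = -104
since m = R²·317 − (-104)²:  R² = (10816 + 4717) / 317 = 49
R = √49 = 7  ⇒  r_B = 7 − 4 = 3

rB=3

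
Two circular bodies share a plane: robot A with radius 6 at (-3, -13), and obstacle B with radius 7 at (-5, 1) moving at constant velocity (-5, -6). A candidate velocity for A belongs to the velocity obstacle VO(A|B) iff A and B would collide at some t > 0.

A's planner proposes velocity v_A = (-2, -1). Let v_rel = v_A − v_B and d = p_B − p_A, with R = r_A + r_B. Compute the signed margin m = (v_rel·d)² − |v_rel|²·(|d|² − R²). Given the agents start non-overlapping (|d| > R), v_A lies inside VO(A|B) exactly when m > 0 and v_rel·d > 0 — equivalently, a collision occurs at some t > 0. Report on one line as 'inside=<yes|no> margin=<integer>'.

d = (-2, 14),  |d|² = 200;  R = 6+7 = 13,  c = 200−13² = 31
v_rel = (3, 5),  |v_rel|² = 34;  v_rel·d = (3)·(-2) + (5)·(14) = 64
34·t² − 128·t + 31 = 0  ⇒  m = 64² − 34·31 = 3042
m = 3042 > 0,  v_rel·d = 64 > 0  ⇒  inside

inside=yes margin=3042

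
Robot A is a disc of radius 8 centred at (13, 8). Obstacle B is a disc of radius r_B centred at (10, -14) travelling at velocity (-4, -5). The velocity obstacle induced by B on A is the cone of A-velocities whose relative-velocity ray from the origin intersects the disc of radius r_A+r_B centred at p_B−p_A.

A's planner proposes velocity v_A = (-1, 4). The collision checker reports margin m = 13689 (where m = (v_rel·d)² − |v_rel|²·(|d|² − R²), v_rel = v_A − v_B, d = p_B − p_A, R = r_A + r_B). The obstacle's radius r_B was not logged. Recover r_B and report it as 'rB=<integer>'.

m = 13689
d = (-3, -22);  v_rel = (3, 9),  |v_rel|² = 90
v_rel×d = (3)·(-22) − (9)·(-3) = -39
since m = R²·90 − (-39)²:  R² = (1521 + 13689) / 90 = 169
R = √169 = 13  ⇒  r_B = 13 − 8 = 5

rB=5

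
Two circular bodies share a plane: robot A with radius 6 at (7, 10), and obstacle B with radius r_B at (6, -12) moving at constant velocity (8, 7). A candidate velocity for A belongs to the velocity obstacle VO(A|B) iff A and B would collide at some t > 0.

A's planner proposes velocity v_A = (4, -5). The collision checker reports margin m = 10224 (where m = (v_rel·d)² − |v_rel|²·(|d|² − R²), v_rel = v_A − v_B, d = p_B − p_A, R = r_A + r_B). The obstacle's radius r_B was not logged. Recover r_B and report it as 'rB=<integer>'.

m = 10224
d = (-1, -22);  v_rel = (-4, -12),  |v_rel|² = 160
v_rel×d = (-4)·(-22) − (-12)·(-1) = 76
since m = R²·160 − 76²:  R² = (5776 + 10224) / 160 = 100
R = √100 = 10  ⇒  r_B = 10 − 6 = 4

rB=4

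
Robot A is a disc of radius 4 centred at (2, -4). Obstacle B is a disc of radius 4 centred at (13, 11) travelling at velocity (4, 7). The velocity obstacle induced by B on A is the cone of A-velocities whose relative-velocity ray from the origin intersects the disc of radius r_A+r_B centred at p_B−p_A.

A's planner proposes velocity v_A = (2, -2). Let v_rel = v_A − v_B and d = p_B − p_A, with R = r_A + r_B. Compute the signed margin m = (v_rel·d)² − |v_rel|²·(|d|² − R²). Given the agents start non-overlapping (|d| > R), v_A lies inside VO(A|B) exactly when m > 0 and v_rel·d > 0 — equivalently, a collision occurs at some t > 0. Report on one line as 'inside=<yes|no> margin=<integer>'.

d = (11, 15),  |d|² = 346;  R = 4+4 = 8,  c = 346−8² = 282
v_rel = (-2, -9),  |v_rel|² = 85;  v_rel·d = (-2)·(11) + (-9)·(15) = -157
85·t² + 314·t + 282 = 0  ⇒  m = (-157)² − 85·282 = 679
m = 679 > 0,  v_rel·d = -157 < 0  ⇒  outside

inside=no margin=679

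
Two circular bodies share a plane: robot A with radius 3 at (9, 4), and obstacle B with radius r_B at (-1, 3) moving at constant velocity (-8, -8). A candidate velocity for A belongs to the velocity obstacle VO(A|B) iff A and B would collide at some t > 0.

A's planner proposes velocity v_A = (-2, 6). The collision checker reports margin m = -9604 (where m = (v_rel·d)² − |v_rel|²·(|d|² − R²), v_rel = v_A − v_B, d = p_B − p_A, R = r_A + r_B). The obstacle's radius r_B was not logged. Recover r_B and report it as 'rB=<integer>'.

m = -9604
d = (-10, -1);  v_rel = (6, 14),  |v_rel|² = 232
v_rel×d = (6)·(-1) − (14)·(-10) = 134
since m = R²·232 − 134²:  R² = (17956 + -9604) / 232 = 36
R = √36 = 6  ⇒  r_B = 6 − 3 = 3

rB=3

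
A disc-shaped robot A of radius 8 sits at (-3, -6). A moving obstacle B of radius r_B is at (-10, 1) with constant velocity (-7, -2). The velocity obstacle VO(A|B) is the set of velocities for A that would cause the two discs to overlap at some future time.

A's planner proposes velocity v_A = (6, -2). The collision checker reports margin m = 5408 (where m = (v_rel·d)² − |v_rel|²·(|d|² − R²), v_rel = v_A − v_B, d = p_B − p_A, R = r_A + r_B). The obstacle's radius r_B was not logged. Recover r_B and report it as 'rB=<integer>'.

m = 5408
d = (-7, 7);  v_rel = (13, 0),  |v_rel|² = 169
v_rel×d = (13)·(7) − (0)·(-7) = 91
since m = R²·169 − 91²:  R² = (8281 + 5408) / 169 = 81
R = √81 = 9  ⇒  r_B = 9 − 8 = 1

rB=1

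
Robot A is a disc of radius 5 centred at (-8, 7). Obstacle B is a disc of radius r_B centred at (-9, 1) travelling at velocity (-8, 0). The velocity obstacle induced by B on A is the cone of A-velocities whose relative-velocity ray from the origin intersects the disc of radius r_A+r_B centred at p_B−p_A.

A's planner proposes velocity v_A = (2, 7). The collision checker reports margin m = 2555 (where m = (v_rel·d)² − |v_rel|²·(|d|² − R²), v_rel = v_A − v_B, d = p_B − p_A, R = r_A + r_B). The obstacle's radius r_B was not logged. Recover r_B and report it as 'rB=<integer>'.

m = 2555
d = (-1, -6);  v_rel = (10, 7),  |v_rel|² = 149
v_rel×d = (10)·(-6) − (7)·(-1) = -53
since m = R²·149 − (-53)²:  R² = (2809 + 2555) / 149 = 36
R = √36 = 6  ⇒  r_B = 6 − 5 = 1

rB=1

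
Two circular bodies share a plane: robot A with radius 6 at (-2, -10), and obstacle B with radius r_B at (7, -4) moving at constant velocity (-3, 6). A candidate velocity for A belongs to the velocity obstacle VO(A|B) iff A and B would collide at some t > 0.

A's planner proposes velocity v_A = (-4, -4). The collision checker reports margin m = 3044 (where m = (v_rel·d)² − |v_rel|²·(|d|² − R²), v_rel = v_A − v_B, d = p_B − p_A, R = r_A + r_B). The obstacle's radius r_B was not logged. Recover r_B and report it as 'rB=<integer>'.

m = 3044
d = (9, 6);  v_rel = (-1, -10),  |v_rel|² = 101
v_rel×d = (-1)·(6) − (-10)·(9) = 84
since m = R²·101 − 84²:  R² = (7056 + 3044) / 101 = 100
R = √100 = 10  ⇒  r_B = 10 − 6 = 4

rB=4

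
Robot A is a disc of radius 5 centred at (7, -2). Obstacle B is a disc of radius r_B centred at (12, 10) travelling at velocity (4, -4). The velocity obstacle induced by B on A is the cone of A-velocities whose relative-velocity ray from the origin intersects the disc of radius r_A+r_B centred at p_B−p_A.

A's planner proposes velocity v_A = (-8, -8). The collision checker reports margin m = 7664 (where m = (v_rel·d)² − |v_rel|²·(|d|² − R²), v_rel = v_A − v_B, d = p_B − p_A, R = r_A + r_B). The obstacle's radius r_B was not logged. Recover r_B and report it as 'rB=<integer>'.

m = 7664
d = (5, 12);  v_rel = (-12, -4),  |v_rel|² = 160
v_rel×d = (-12)·(12) − (-4)·(5) = -124
since m = R²·160 − (-124)²:  R² = (15376 + 7664) / 160 = 144
R = √144 = 12  ⇒  r_B = 12 − 5 = 7

rB=7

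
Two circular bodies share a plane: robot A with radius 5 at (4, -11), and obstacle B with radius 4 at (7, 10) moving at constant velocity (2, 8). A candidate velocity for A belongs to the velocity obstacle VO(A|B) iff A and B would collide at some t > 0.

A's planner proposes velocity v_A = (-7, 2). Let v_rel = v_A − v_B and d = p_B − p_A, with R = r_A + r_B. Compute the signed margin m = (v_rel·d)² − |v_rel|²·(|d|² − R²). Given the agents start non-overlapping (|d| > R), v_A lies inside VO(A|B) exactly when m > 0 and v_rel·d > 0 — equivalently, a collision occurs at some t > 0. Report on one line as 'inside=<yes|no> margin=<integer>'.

d = (3, 21),  |d|² = 450;  R = 5+4 = 9,  c = 450−9² = 369
v_rel = (-9, -6),  |v_rel|² = 117;  v_rel·d = (-9)·(3) + (-6)·(21) = -153
117·t² + 306·t + 369 = 0  ⇒  m = (-153)² − 117·369 = -19764
m = -19764 < 0,  v_rel·d = -153 < 0  ⇒  outside

inside=no margin=-19764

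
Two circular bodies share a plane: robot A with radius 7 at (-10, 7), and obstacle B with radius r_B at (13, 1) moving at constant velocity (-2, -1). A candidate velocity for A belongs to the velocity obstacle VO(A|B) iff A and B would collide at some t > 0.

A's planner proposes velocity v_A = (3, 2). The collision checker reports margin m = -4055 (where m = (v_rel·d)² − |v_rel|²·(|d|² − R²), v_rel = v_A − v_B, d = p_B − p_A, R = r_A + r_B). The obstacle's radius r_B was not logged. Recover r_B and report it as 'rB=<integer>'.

m = -4055
d = (23, -6);  v_rel = (5, 3),  |v_rel|² = 34
v_rel×d = (5)·(-6) − (3)·(23) = -99
since m = R²·34 − (-99)²:  R² = (9801 + -4055) / 34 = 169
R = √169 = 13  ⇒  r_B = 13 − 7 = 6

rB=6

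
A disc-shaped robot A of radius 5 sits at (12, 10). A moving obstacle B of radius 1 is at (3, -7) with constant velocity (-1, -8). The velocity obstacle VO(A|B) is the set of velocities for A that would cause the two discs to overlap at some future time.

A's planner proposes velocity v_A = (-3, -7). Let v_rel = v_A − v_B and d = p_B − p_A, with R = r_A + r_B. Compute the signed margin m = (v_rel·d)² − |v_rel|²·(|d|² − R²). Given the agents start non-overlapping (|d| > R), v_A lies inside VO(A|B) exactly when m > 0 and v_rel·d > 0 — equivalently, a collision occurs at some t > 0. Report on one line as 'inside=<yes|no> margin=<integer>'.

d = (-9, -17),  |d|² = 370;  R = 5+1 = 6,  c = 370−6² = 334
v_rel = (-2, 1),  |v_rel|² = 5;  v_rel·d = (-2)·(-9) + (1)·(-17) = 1
5·t² − 2·t + 334 = 0  ⇒  m = 1² − 5·334 = -1669
m = -1669 < 0,  v_rel·d = 1 > 0  ⇒  outside

inside=no margin=-1669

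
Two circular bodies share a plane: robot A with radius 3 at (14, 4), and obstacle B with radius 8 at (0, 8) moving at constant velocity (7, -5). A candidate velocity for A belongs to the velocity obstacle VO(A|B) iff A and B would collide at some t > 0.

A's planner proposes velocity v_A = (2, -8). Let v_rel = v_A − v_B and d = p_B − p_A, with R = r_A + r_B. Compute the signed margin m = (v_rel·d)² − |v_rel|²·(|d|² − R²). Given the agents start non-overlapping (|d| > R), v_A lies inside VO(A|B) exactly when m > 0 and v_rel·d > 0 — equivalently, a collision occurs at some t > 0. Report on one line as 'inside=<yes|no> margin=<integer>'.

d = (-14, 4),  |d|² = 212;  R = 3+8 = 11,  c = 212−11² = 91
v_rel = (-5, -3),  |v_rel|² = 34;  v_rel·d = (-5)·(-14) + (-3)·(4) = 58
34·t² − 116·t + 91 = 0  ⇒  m = 58² − 34·91 = 270
m = 270 > 0,  v_rel·d = 58 > 0  ⇒  inside

inside=yes margin=270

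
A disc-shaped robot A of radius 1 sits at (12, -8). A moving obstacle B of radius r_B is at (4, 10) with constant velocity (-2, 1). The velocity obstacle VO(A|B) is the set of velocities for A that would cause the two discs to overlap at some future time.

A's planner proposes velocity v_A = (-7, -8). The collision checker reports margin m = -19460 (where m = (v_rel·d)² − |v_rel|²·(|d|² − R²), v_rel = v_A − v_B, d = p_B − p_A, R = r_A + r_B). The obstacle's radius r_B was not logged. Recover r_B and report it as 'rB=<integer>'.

m = -19460
d = (-8, 18);  v_rel = (-5, -9),  |v_rel|² = 106
v_rel×d = (-5)·(18) − (-9)·(-8) = -162
since m = R²·106 − (-162)²:  R² = (26244 + -19460) / 106 = 64
R = √64 = 8  ⇒  r_B = 8 − 1 = 7

rB=7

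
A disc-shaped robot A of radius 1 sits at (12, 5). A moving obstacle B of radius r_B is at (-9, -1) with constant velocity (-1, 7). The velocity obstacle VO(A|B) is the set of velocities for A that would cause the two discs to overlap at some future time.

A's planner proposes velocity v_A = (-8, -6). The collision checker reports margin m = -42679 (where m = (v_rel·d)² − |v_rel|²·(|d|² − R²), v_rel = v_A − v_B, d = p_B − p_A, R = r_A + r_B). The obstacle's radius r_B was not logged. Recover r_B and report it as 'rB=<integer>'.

m = -42679
d = (-21, -6);  v_rel = (-7, -13),  |v_rel|² = 218
v_rel×d = (-7)·(-6) − (-13)·(-21) = -231
since m = R²·218 − (-231)²:  R² = (53361 + -42679) / 218 = 49
R = √49 = 7  ⇒  r_B = 7 − 1 = 6

rB=6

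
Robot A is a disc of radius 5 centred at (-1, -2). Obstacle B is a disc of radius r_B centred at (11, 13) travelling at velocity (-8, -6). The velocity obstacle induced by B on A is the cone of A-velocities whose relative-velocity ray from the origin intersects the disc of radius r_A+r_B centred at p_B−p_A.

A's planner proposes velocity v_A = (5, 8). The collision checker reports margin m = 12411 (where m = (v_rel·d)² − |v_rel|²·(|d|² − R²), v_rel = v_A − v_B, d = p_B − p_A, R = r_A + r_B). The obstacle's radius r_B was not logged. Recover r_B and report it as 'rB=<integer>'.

m = 12411
d = (12, 15);  v_rel = (13, 14),  |v_rel|² = 365
v_rel×d = (13)·(15) − (14)·(12) = 27
since m = R²·365 − 27²:  R² = (729 + 12411) / 365 = 36
R = √36 = 6  ⇒  r_B = 6 − 5 = 1

rB=1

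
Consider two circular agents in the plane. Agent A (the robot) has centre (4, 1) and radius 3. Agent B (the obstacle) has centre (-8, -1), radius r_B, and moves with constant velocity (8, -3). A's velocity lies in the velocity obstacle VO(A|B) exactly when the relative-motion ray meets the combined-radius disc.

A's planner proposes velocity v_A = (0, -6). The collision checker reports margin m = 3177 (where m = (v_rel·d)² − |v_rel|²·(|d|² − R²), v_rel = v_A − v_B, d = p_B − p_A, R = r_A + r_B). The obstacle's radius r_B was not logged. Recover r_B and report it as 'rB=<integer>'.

m = 3177
d = (-12, -2);  v_rel = (-8, -3),  |v_rel|² = 73
v_rel×d = (-8)·(-2) − (-3)·(-12) = -20
since m = R²·73 − (-20)²:  R² = (400 + 3177) / 73 = 49
R = √49 = 7  ⇒  r_B = 7 − 3 = 4

rB=4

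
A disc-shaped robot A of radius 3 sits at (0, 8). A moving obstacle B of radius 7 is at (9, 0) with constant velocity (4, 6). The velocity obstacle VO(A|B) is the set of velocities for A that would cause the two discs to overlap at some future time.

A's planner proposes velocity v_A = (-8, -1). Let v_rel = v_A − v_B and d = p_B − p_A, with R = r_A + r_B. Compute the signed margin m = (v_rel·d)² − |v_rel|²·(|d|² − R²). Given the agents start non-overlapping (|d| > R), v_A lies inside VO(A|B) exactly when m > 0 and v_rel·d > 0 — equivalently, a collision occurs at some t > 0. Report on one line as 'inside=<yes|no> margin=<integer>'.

d = (9, -8),  |d|² = 145;  R = 3+7 = 10,  c = 145−10² = 45
v_rel = (-12, -7),  |v_rel|² = 193;  v_rel·d = (-12)·(9) + (-7)·(-8) = -52
193·t² + 104·t + 45 = 0  ⇒  m = (-52)² − 193·45 = -5981
m = -5981 < 0,  v_rel·d = -52 < 0  ⇒  outside

inside=no margin=-5981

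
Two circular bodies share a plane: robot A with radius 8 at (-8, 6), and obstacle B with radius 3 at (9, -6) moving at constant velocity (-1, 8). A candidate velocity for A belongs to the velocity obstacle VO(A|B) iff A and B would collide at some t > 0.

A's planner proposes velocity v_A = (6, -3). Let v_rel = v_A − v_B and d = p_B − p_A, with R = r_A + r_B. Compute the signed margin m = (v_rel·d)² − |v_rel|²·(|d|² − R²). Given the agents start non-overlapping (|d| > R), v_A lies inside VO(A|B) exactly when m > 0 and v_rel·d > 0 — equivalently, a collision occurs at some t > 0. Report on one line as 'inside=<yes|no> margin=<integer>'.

d = (17, -12),  |d|² = 433;  R = 8+3 = 11,  c = 433−11² = 312
v_rel = (7, -11),  |v_rel|² = 170;  v_rel·d = (7)·(17) + (-11)·(-12) = 251
170·t² − 502·t + 312 = 0  ⇒  m = 251² − 170·312 = 9961
m = 9961 > 0,  v_rel·d = 251 > 0  ⇒  inside

inside=yes margin=9961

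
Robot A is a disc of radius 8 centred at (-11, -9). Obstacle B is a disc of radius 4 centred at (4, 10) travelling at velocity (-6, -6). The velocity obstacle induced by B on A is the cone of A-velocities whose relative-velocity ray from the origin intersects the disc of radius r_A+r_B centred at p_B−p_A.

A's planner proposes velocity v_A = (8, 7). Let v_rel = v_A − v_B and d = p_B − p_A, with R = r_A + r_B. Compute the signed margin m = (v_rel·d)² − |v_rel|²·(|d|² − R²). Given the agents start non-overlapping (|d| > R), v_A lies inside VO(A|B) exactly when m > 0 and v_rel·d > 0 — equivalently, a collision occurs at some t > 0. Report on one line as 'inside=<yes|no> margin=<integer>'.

d = (15, 19),  |d|² = 586;  R = 8+4 = 12,  c = 586−12² = 442
v_rel = (14, 13),  |v_rel|² = 365;  v_rel·d = (14)·(15) + (13)·(19) = 457
365·t² − 914·t + 442 = 0  ⇒  m = 457² − 365·442 = 47519
m = 47519 > 0,  v_rel·d = 457 > 0  ⇒  inside

inside=yes margin=47519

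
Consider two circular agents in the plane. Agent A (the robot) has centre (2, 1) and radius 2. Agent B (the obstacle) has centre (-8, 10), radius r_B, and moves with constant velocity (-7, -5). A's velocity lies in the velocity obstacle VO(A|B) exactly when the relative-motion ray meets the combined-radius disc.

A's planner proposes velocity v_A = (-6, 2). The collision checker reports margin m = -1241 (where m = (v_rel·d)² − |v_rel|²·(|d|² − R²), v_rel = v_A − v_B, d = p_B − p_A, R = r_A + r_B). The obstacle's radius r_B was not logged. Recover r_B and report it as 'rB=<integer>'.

m = -1241
d = (-10, 9);  v_rel = (1, 7),  |v_rel|² = 50
v_rel×d = (1)·(9) − (7)·(-10) = 79
since m = R²·50 − 79²:  R² = (6241 + -1241) / 50 = 100
R = √100 = 10  ⇒  r_B = 10 − 2 = 8

rB=8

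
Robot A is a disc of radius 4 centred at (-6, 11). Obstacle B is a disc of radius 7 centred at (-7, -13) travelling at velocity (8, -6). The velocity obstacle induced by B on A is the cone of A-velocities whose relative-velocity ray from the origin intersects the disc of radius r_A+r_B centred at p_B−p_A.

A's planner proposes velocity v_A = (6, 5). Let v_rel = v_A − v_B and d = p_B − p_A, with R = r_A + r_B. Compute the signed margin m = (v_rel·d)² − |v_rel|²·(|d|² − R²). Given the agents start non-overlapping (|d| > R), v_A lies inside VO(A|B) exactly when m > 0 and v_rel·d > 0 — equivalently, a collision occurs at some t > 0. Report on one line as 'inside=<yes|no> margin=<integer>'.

d = (-1, -24),  |d|² = 577;  R = 4+7 = 11,  c = 577−11² = 456
v_rel = (-2, 11),  |v_rel|² = 125;  v_rel·d = (-2)·(-1) + (11)·(-24) = -262
125·t² + 524·t + 456 = 0  ⇒  m = (-262)² − 125·456 = 11644
m = 11644 > 0,  v_rel·d = -262 < 0  ⇒  outside

inside=no margin=11644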